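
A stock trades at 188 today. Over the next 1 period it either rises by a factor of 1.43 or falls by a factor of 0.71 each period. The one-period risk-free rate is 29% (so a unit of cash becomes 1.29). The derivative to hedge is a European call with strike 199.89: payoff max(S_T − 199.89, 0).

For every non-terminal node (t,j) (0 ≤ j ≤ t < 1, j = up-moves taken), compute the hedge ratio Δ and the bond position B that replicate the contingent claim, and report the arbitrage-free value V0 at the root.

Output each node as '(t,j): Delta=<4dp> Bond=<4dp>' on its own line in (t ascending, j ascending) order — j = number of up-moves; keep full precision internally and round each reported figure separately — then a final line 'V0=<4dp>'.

(0,0): Delta=0.5094 Bond=-52.7073
V0=43.0566

No-arbitrage ⇒ martingale measure with p* = (R−d)/(u−d) = 0.8056.
Terminal values V(1,·): V(1,0)=0.0000, V(1,1)=68.9500
Node (0,0) S=188.0000: V=(p*·68.9500+(1−p*)·0.0000)/1.29=43.0566; Δ=(68.9500−0.0000)/(268.8400−133.4800)=0.5094; B=V−Δ·S=-52.7073
Self-financing check: at every node Δ·S+B equals the discounted successor values.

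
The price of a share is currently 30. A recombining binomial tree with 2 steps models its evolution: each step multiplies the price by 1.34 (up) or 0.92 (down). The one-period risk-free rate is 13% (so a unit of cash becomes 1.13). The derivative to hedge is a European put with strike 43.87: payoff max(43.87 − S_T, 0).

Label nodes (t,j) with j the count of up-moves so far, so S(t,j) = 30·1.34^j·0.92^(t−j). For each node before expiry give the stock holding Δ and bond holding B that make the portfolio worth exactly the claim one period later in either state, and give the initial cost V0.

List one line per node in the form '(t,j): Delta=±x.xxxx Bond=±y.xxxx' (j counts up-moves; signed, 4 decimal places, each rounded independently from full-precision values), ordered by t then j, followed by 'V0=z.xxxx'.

Under the risk-neutral measure, an up-move has probability p* = (R−d)/(u−d) = 0.5000 and values discount at R = 1.13.
Terminal payoffs: V(2,0)=18.4780, V(2,1)=6.8860, V(2,2)=0.0000
Node (1,0) S=27.6000: V=(p*·6.8860+(1−p*)·18.4780)/1.13=11.2230; Δ=(6.8860−18.4780)/(36.9840−25.3920)=-1.0000; B=V−Δ·S=38.8230
Node (1,1) S=40.2000: V=(p*·0.0000+(1−p*)·6.8860)/1.13=3.0469; Δ=(0.0000−6.8860)/(53.8680−36.9840)=-0.4078; B=V−Δ·S=19.4421
Node (0,0) S=30.0000: V=(p*·3.0469+(1−p*)·11.2230)/1.13=6.3141; Δ=(3.0469−11.2230)/(40.2000−27.6000)=-0.6489; B=V−Δ·S=25.7810
The time-0 hedge costs 6.3141, which is the no-arbitrage price.

(0,0): Delta=-0.6489 Bond=25.7810
(1,0): Delta=-1.0000 Bond=38.8230
(1,1): Delta=-0.4078 Bond=19.4421
V0=6.3141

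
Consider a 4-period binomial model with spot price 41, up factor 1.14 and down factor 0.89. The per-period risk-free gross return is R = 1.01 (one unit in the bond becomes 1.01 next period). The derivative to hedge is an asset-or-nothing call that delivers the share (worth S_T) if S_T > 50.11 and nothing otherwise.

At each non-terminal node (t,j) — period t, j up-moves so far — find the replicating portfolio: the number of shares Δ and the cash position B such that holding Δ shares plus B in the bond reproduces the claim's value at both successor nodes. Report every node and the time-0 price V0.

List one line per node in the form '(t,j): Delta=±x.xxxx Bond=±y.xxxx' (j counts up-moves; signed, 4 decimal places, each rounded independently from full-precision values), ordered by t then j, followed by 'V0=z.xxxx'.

(0,0): Delta=1.9990 Bond=-66.4753
(1,0): Delta=1.3385 Bond=-43.0385
(1,1): Delta=2.5576 Bond=-93.2500
(2,0): Delta=0.0000 Bond=0.0000
(2,1): Delta=2.4705 Bond=-90.5601
(2,2): Delta=2.6313 Bond=-98.1068
(3,0): Delta=0.0000 Bond=0.0000
(3,1): Delta=0.0000 Bond=0.0000
(3,2): Delta=4.5600 Bond=-190.5535
(3,3): Delta=1.0000 Bond=0.0000
V0=15.4831

No-arbitrage ⇒ martingale measure with p* = (R−d)/(u−d) = 0.4800.
Terminal values V(4,·): V(4,0)=0.0000, V(4,1)=0.0000, V(4,2)=0.0000, V(4,3)=54.0615, V(4,4)=69.2474
Node (3,0) S=28.9037: V=(p*·0.0000+(1−p*)·0.0000)/1.01=0.0000; Δ=(0.0000−0.0000)/(32.9503−25.7243)=0.0000; B=V−Δ·S=0.0000
Node (3,1) S=37.0228: V=(p*·0.0000+(1−p*)·0.0000)/1.01=0.0000; Δ=(0.0000−0.0000)/(42.2059−32.9503)=0.0000; B=V−Δ·S=0.0000
Node (3,2) S=47.4224: V=(p*·54.0615+(1−p*)·0.0000)/1.01=25.6926; Δ=(54.0615−0.0000)/(54.0615−42.2059)=4.5600; B=V−Δ·S=-190.5535
Node (3,3) S=60.7433: V=(p*·69.2474+(1−p*)·54.0615)/1.01=60.7433; Δ=(69.2474−54.0615)/(69.2474−54.0615)=1.0000; B=V−Δ·S=0.0000
Node (2,0) S=32.4761: V=(p*·0.0000+(1−p*)·0.0000)/1.01=0.0000; Δ=(0.0000−0.0000)/(37.0228−28.9037)=0.0000; B=V−Δ·S=0.0000
Node (2,1) S=41.5986: V=(p*·25.6926+(1−p*)·0.0000)/1.01=12.2104; Δ=(25.6926−0.0000)/(47.4224−37.0228)=2.4705; B=V−Δ·S=-90.5601
Node (2,2) S=53.2836: V=(p*·60.7433+(1−p*)·25.6926)/1.01=42.0960; Δ=(60.7433−25.6926)/(60.7433−47.4224)=2.6313; B=V−Δ·S=-98.1068
Node (1,0) S=36.4900: V=(p*·12.2104+(1−p*)·0.0000)/1.01=5.8029; Δ=(12.2104−0.0000)/(41.5986−32.4761)=1.3385; B=V−Δ·S=-43.0385
Node (1,1) S=46.7400: V=(p*·42.0960+(1−p*)·12.2104)/1.01=26.2925; Δ=(42.0960−12.2104)/(53.2836−41.5986)=2.5576; B=V−Δ·S=-93.2500
Node (0,0) S=41.0000: V=(p*·26.2925+(1−p*)·5.8029)/1.01=15.4831; Δ=(26.2925−5.8029)/(46.7400−36.4900)=1.9990; B=V−Δ·S=-66.4753
Check: Δ(0,0)·S0 + B(0,0) = 15.4831 = V0.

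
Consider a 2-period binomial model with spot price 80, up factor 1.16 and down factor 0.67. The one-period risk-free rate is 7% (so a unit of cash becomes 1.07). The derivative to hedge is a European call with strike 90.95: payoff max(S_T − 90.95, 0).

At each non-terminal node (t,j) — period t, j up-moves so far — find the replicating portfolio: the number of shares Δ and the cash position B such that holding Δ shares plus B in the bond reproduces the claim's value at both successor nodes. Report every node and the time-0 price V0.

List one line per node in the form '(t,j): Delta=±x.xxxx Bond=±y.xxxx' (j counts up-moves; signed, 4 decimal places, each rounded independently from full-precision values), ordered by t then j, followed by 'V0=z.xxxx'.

(0,0): Delta=0.3250 Bond=-16.2794
(1,0): Delta=0.0000 Bond=0.0000
(1,1): Delta=0.3672 Bond=-21.3383
V0=9.7191

Risk-neutral probability p* = (R−d)/(u−d) = (1.07−0.67)/(1.16−0.67) = 0.8163.
Terminal values V(2,·): V(2,0)=0.0000, V(2,1)=0.0000, V(2,2)=16.6980
(1,0): S=53.6000. Δ = (V_up−V_dn)/(S_up−S_dn) = (0.0000−0.0000)/(62.1760−35.9120) = 0.0000. V = [p*·0.0000 + (1−p*)·0.0000]/1.07 = 0.0000. B = V − Δ·S = 0.0000.
(1,1): S=92.8000. Δ = (V_up−V_dn)/(S_up−S_dn) = (16.6980−0.0000)/(107.6480−62.1760) = 0.3672. V = [p*·16.6980 + (1−p*)·0.0000]/1.07 = 12.7393. B = V − Δ·S = -21.3383.
(0,0): S=80.0000. Δ = (V_up−V_dn)/(S_up−S_dn) = (12.7393−0.0000)/(92.8000−53.6000) = 0.3250. V = [p*·12.7393 + (1−p*)·0.0000]/1.07 = 9.7191. B = V − Δ·S = -16.2794.
Each (Δ,B) replicates both successor values, so the strategy is self-financing and V0 is arbitrage-free.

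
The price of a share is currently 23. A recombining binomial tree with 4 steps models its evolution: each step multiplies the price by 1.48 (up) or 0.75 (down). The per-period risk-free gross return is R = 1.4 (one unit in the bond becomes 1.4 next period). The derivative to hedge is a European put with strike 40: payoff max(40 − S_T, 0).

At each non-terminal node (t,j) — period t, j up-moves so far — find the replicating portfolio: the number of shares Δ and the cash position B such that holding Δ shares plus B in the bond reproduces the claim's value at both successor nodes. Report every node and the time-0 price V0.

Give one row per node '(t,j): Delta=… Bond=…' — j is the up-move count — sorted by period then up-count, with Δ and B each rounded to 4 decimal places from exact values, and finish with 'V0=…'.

(0,0): Delta=-0.0759 Bond=1.9519
(1,0): Delta=-0.4886 Bond=9.8512
(1,1): Delta=-0.0502 Bond=1.8566
(2,0): Delta=-1.0000 Bond=20.4082
(2,1): Delta=-0.4567 Bond=12.9773
(2,2): Delta=-0.0248 Bond=1.3219
(3,0): Delta=-1.0000 Bond=28.5714
(3,1): Delta=-1.0000 Bond=28.5714
(3,2): Delta=-0.4228 Bond=16.8878
(3,3): Delta=0.0000 Bond=0.0000
V0=0.2059

Under the risk-neutral measure, an up-move has probability p* = (R−d)/(u−d) = 0.8904 and values discount at R = 1.4.
Terminal payoffs: V(4,0)=32.7227, V(4,1)=25.6394, V(4,2)=11.6617, V(4,3)=0.0000, V(4,4)=0.0000
Node (3,0) S=9.7031: V=(p*·25.6394+(1−p*)·32.7227)/1.4=18.8683; Δ=(25.6394−32.7227)/(14.3606−7.2773)=-1.0000; B=V−Δ·S=28.5714
Node (3,1) S=19.1475: V=(p*·11.6617+(1−p*)·25.6394)/1.4=9.4239; Δ=(11.6617−25.6394)/(28.3383−14.3606)=-1.0000; B=V−Δ·S=28.5714
Node (3,2) S=37.7844: V=(p*·0.0000+(1−p*)·11.6617)/1.4=0.9129; Δ=(0.0000−11.6617)/(55.9209−28.3383)=-0.4228; B=V−Δ·S=16.8878
Node (3,3) S=74.5612: V=(p*·0.0000+(1−p*)·0.0000)/1.4=0.0000; Δ=(0.0000−0.0000)/(110.3506−55.9209)=0.0000; B=V−Δ·S=0.0000
Node (2,0) S=12.9375: V=(p*·9.4239+(1−p*)·18.8683)/1.4=7.4707; Δ=(9.4239−18.8683)/(19.1475−9.7031)=-1.0000; B=V−Δ·S=20.4082
Node (2,1) S=25.5300: V=(p*·0.9129+(1−p*)·9.4239)/1.4=1.3183; Δ=(0.9129−9.4239)/(37.7844−19.1475)=-0.4567; B=V−Δ·S=12.9773
Node (2,2) S=50.3792: V=(p*·0.0000+(1−p*)·0.9129)/1.4=0.0715; Δ=(0.0000−0.9129)/(74.5612−37.7844)=-0.0248; B=V−Δ·S=1.3219
Node (1,0) S=17.2500: V=(p*·1.3183+(1−p*)·7.4707)/1.4=1.4232; Δ=(1.3183−7.4707)/(25.5300−12.9375)=-0.4886; B=V−Δ·S=9.8512
Node (1,1) S=34.0400: V=(p*·0.0715+(1−p*)·1.3183)/1.4=0.1486; Δ=(0.0715−1.3183)/(50.3792−25.5300)=-0.0502; B=V−Δ·S=1.8566
Node (0,0) S=23.0000: V=(p*·0.1486+(1−p*)·1.4232)/1.4=0.2059; Δ=(0.1486−1.4232)/(34.0400−17.2500)=-0.0759; B=V−Δ·S=1.9519
Root portfolio cost Δ·23+B reproduces V0=0.2059.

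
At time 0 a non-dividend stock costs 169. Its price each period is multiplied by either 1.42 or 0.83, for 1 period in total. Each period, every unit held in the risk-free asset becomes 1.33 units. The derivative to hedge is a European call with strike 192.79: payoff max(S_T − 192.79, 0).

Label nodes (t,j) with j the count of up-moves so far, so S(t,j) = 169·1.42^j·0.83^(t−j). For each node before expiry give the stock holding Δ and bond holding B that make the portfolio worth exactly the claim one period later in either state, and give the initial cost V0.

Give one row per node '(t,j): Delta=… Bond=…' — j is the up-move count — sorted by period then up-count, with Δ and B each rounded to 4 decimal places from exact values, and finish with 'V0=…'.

Since d<R<u, set p* = (R−d)/(u−d) = 0.8475; price each node as the discounted p*-expectation of its children.
Terminal values V(1,·): V(1,0)=0.0000, V(1,1)=47.1900
Node (0,0) S=169.0000: V=(p*·47.1900+(1−p*)·0.0000)/1.33=30.0688; Δ=(47.1900−0.0000)/(239.9800−140.2700)=0.4733; B=V−Δ·S=-49.9142
Root portfolio cost Δ·169+B reproduces V0=30.0688.

(0,0): Delta=0.4733 Bond=-49.9142
V0=30.0688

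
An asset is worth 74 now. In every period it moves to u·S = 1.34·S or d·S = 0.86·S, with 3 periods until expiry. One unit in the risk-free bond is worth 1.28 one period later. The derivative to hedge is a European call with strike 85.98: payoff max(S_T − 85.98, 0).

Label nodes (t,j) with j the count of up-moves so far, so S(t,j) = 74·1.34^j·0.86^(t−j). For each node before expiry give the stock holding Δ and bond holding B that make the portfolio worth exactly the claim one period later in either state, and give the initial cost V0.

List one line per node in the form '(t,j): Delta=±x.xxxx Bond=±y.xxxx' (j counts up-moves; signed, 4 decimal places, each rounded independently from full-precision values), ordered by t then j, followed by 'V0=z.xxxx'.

(0,0): Delta=0.9454 Bond=-36.6768
(1,0): Delta=0.6331 Bond=-27.0713
(1,1): Delta=0.9741 Bond=-49.7856
(2,0): Delta=0.0000 Bond=0.0000
(2,1): Delta=0.6912 Bond=-39.6014
(2,2): Delta=1.0000 Bond=-67.1719
V0=33.2850

Under the risk-neutral measure, an up-move has probability p* = (R−d)/(u−d) = 0.8750 and values discount at R = 1.28.
Payoff layer (t=3): V(3,0)=0.0000, V(3,1)=0.0000, V(3,2)=28.2920, V(3,3)=92.0717
  t=2,j=0: stock 54.7304 → up 73.3387 (V=0.0000), down 47.0681 (V=0.0000). Price 0.0000; hedge Δ=0.0000, bond B=0.0000.
  t=2,j=1: stock 85.2776 → up 114.2720 (V=28.2920), down 73.3387 (V=0.0000). Price 19.3402; hedge Δ=0.6912, bond B=-39.6014.
  t=2,j=2: stock 132.8744 → up 178.0517 (V=92.0717), down 114.2720 (V=28.2920). Price 65.7025; hedge Δ=1.0000, bond B=-67.1719.
  t=1,j=0: stock 63.6400 → up 85.2776 (V=19.3402), down 54.7304 (V=0.0000). Price 13.2209; hedge Δ=0.6331, bond B=-27.0713.
  t=1,j=1: stock 99.1600 → up 132.8744 (V=65.7025), down 85.2776 (V=19.3402). Price 46.8025; hedge Δ=0.9741, bond B=-49.7856.
  t=0,j=0: stock 74.0000 → up 99.1600 (V=46.8025), down 63.6400 (V=13.2209). Price 33.2850; hedge Δ=0.9454, bond B=-36.6768.
Self-financing check: at every node Δ·S+B equals the discounted successor values.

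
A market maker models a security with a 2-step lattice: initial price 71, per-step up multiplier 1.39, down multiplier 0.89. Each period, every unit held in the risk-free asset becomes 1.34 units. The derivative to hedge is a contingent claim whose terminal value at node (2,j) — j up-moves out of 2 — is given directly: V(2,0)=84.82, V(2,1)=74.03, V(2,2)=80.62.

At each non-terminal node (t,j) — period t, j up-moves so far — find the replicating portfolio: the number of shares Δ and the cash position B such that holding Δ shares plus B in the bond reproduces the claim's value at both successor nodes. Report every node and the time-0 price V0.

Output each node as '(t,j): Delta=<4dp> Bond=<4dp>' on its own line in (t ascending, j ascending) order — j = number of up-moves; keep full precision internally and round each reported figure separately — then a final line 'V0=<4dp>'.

(0,0): Delta=0.1020 Bond=37.0196
(1,0): Delta=-0.3415 Bond=77.6315
(1,1): Delta=0.1335 Bond=46.4924
V0=44.2614

The replicating-portfolio and risk-neutral prices coincide; use p* = (1.34−0.89)/(1.39−0.89) = 0.9000 for the latter.
Terminal payoffs: V(2,0)=84.8200, V(2,1)=74.0300, V(2,2)=80.6200
  t=1,j=0: stock 63.1900 → up 87.8341 (V=74.0300), down 56.2391 (V=84.8200). Price 56.0515; hedge Δ=-0.3415, bond B=77.6315.
  t=1,j=1: stock 98.6900 → up 137.1791 (V=80.6200), down 87.8341 (V=74.0300). Price 59.6724; hedge Δ=0.1335, bond B=46.4924.
  t=0,j=0: stock 71.0000 → up 98.6900 (V=59.6724), down 63.1900 (V=56.0515). Price 44.2614; hedge Δ=0.1020, bond B=37.0196.
Root portfolio cost Δ·71+B reproduces V0=44.2614.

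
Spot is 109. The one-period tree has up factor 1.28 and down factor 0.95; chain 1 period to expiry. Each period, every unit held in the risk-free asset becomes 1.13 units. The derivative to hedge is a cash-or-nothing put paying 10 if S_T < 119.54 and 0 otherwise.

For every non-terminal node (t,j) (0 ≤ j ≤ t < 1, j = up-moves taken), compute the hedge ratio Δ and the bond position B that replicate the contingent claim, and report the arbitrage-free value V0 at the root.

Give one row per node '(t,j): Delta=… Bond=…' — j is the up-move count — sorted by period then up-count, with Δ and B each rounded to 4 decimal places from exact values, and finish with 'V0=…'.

The replicating-portfolio and risk-neutral prices coincide; use p* = (1.13−0.95)/(1.28−0.95) = 0.5455 for the latter.
Terminal payoffs: V(1,0)=10.0000, V(1,1)=0.0000
Node (0,0) S=109.0000: V=(p*·0.0000+(1−p*)·10.0000)/1.13=4.0225; Δ=(0.0000−10.0000)/(139.5200−103.5500)=-0.2780; B=V−Δ·S=34.3256
Root portfolio cost Δ·109+B reproduces V0=4.0225.

(0,0): Delta=-0.2780 Bond=34.3256
V0=4.0225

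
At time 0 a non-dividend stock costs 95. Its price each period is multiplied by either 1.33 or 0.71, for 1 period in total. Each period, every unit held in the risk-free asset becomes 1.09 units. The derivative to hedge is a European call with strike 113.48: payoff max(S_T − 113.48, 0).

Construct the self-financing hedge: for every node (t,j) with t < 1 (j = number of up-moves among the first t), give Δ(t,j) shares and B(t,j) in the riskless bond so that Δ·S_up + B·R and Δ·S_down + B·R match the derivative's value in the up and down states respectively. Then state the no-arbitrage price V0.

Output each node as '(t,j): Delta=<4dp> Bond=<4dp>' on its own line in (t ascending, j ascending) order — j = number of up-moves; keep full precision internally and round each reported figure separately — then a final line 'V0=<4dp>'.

Under the risk-neutral measure, an up-move has probability p* = (R−d)/(u−d) = 0.6129 and values discount at R = 1.09.
Terminal payoffs: V(1,0)=0.0000, V(1,1)=12.8700
Node (0,0) S=95.0000: V=(p*·12.8700+(1−p*)·0.0000)/1.09=7.2368; Δ=(12.8700−0.0000)/(126.3500−67.4500)=0.2185; B=V−Δ·S=-13.5213
Each (Δ,B) replicates both successor values, so the strategy is self-financing and V0 is arbitrage-free.

(0,0): Delta=0.2185 Bond=-13.5213
V0=7.2368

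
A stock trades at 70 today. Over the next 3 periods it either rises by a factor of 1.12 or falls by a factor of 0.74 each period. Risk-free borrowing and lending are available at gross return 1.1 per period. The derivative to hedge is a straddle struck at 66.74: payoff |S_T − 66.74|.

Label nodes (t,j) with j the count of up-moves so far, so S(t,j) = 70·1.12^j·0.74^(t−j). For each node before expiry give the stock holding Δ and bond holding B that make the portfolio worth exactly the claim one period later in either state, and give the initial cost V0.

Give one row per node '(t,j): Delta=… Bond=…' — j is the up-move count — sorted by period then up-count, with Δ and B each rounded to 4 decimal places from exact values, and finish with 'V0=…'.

(0,0): Delta=0.7626 Bond=-32.8601
(1,0): Delta=-1.0000 Bond=55.1570
(1,1): Delta=0.8273 Bond=-41.2185
(2,0): Delta=-1.0000 Bond=60.6727
(2,1): Delta=-1.0000 Bond=60.6727
(2,2): Delta=0.8944 Bond=-51.2300
V0=20.5225

No-arbitrage ⇒ martingale measure with p* = (R−d)/(u−d) = 0.9474.
Payoff layer (t=3): V(3,0)=38.3743, V(3,1)=23.8082, V(3,2)=1.7621, V(3,3)=31.6050
Node (2,0) S=38.3320: V=(p*·23.8082+(1−p*)·38.3743)/1.1=22.3407; Δ=(23.8082−38.3743)/(42.9318−28.3657)=-1.0000; B=V−Δ·S=60.6727
Node (2,1) S=58.0160: V=(p*·1.7621+(1−p*)·23.8082)/1.1=2.6567; Δ=(1.7621−23.8082)/(64.9779−42.9318)=-1.0000; B=V−Δ·S=60.6727
Node (2,2) S=87.8080: V=(p*·31.6050+(1−p*)·1.7621)/1.1=27.3039; Δ=(31.6050−1.7621)/(98.3450−64.9779)=0.8944; B=V−Δ·S=-51.2300
Node (1,0) S=51.8000: V=(p*·2.6567+(1−p*)·22.3407)/1.1=3.3570; Δ=(2.6567−22.3407)/(58.0160−38.3320)=-1.0000; B=V−Δ·S=55.1570
Node (1,1) S=78.4000: V=(p*·27.3039+(1−p*)·2.6567)/1.1=23.6424; Δ=(27.3039−2.6567)/(87.8080−58.0160)=0.8273; B=V−Δ·S=-41.2185
Node (0,0) S=70.0000: V=(p*·23.6424+(1−p*)·3.3570)/1.1=20.5225; Δ=(23.6424−3.3570)/(78.4000−51.8000)=0.7626; B=V−Δ·S=-32.8601
Check: Δ(0,0)·S0 + B(0,0) = 20.5225 = V0.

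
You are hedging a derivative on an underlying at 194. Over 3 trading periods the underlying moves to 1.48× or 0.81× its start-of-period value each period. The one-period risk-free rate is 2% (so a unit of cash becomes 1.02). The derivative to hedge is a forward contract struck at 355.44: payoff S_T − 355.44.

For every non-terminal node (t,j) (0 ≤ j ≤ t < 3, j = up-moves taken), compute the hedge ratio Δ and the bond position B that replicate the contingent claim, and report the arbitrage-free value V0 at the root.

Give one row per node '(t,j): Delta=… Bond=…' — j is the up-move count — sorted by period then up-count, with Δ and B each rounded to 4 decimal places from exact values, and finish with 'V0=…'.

(0,0): Delta=1.0000 Bond=-334.9391
(1,0): Delta=1.0000 Bond=-341.6378
(1,1): Delta=1.0000 Bond=-341.6378
(2,0): Delta=1.0000 Bond=-348.4706
(2,1): Delta=1.0000 Bond=-348.4706
(2,2): Delta=1.0000 Bond=-348.4706
V0=-140.9391

The replicating-portfolio and risk-neutral prices coincide; use p* = (1.02−0.81)/(1.48−0.81) = 0.3134 for the latter.
Terminal payoffs: V(3,0)=-252.3404, V(3,1)=-167.0606, V(3,2)=-11.2405, V(3,3)=273.4676
  t=2,j=0: stock 127.2834 → up 188.3794 (V=-167.0606), down 103.0996 (V=-252.3404). Price -221.1872; hedge Δ=1.0000, bond B=-348.4706.
  t=2,j=1: stock 232.5672 → up 344.1995 (V=-11.2405), down 188.3794 (V=-167.0606). Price -115.9034; hedge Δ=1.0000, bond B=-348.4706.
  t=2,j=2: stock 424.9376 → up 628.9076 (V=273.4676), down 344.1995 (V=-11.2405). Price 76.4670; hedge Δ=1.0000, bond B=-348.4706.
  t=1,j=0: stock 157.1400 → up 232.5672 (V=-115.9034), down 127.2834 (V=-221.1872). Price -184.4978; hedge Δ=1.0000, bond B=-341.6378.
  t=1,j=1: stock 287.1200 → up 424.9376 (V=76.4670), down 232.5672 (V=-115.9034). Price -54.5178; hedge Δ=1.0000, bond B=-341.6378.
  t=0,j=0: stock 194.0000 → up 287.1200 (V=-54.5178), down 157.1400 (V=-184.4978). Price -140.9391; hedge Δ=1.0000, bond B=-334.9391.
Check: Δ(0,0)·S0 + B(0,0) = -140.9391 = V0.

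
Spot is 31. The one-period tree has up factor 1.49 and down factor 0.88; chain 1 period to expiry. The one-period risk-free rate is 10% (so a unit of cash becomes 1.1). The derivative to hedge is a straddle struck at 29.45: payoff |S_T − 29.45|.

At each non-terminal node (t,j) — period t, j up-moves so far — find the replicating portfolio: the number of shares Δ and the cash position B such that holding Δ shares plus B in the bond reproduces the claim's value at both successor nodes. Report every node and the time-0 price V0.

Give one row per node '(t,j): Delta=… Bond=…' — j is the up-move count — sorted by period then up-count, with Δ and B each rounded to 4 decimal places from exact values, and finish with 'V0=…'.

The replicating-portfolio and risk-neutral prices coincide; use p* = (1.1−0.88)/(1.49−0.88) = 0.3607 for the latter.
Terminal payoffs: V(1,0)=2.1700, V(1,1)=16.7400
(0,0): S=31.0000. Δ = (V_up−V_dn)/(S_up−S_dn) = (16.7400−2.1700)/(46.1900−27.2800) = 0.7705. V = [p*·16.7400 + (1−p*)·2.1700]/1.1 = 6.7498. B = V − Δ·S = -17.1355.
Check: Δ(0,0)·S0 + B(0,0) = 6.7498 = V0.

(0,0): Delta=0.7705 Bond=-17.1355
V0=6.7498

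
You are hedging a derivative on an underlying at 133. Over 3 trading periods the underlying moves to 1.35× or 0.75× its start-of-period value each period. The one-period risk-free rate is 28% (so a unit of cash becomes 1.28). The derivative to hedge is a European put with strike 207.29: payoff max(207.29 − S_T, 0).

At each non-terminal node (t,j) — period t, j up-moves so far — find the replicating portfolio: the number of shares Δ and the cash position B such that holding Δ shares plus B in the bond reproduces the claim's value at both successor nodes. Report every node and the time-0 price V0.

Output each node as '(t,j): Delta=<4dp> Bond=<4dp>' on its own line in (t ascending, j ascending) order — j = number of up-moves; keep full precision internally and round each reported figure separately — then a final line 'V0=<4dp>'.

The replicating-portfolio and risk-neutral prices coincide; use p* = (1.28−0.75)/(1.35−0.75) = 0.8833 for the latter.
Terminal values V(3,·): V(3,0)=151.1806, V(3,1)=106.2931, V(3,2)=25.4956, V(3,3)=0.0000
(2,0): S=74.8125. Δ = (V_up−V_dn)/(S_up−S_dn) = (106.2931−151.1806)/(100.9969−56.1094) = -1.0000. V = [p*·106.2931 + (1−p*)·151.1806]/1.28 = 87.1328. B = V − Δ·S = 161.9453.
(2,1): S=134.6625. Δ = (V_up−V_dn)/(S_up−S_dn) = (25.4956−106.2931)/(181.7944−100.9969) = -1.0000. V = [p*·25.4956 + (1−p*)·106.2931]/1.28 = 27.2828. B = V − Δ·S = 161.9453.
(2,2): S=242.3925. Δ = (V_up−V_dn)/(S_up−S_dn) = (0.0000−25.4956)/(327.2299−181.7944) = -0.1753. V = [p*·0.0000 + (1−p*)·25.4956]/1.28 = 2.3238. B = V − Δ·S = 44.8165.
(1,0): S=99.7500. Δ = (V_up−V_dn)/(S_up−S_dn) = (27.2828−87.1328)/(134.6625−74.8125) = -1.0000. V = [p*·27.2828 + (1−p*)·87.1328]/1.28 = 26.7698. B = V − Δ·S = 126.5198.
(1,1): S=179.5500. Δ = (V_up−V_dn)/(S_up−S_dn) = (2.3238−27.2828)/(242.3925−134.6625) = -0.2317. V = [p*·2.3238 + (1−p*)·27.2828]/1.28 = 4.0904. B = V − Δ·S = 45.6887.
(0,0): S=133.0000. Δ = (V_up−V_dn)/(S_up−S_dn) = (4.0904−26.7698)/(179.5500−99.7500) = -0.2842. V = [p*·4.0904 + (1−p*)·26.7698]/1.28 = 5.2628. B = V − Δ·S = 43.0617.
Self-financing check: at every node Δ·S+B equals the discounted successor values.

(0,0): Delta=-0.2842 Bond=43.0617
(1,0): Delta=-1.0000 Bond=126.5198
(1,1): Delta=-0.2317 Bond=45.6887
(2,0): Delta=-1.0000 Bond=161.9453
(2,1): Delta=-1.0000 Bond=161.9453
(2,2): Delta=-0.1753 Bond=44.8165
V0=5.2628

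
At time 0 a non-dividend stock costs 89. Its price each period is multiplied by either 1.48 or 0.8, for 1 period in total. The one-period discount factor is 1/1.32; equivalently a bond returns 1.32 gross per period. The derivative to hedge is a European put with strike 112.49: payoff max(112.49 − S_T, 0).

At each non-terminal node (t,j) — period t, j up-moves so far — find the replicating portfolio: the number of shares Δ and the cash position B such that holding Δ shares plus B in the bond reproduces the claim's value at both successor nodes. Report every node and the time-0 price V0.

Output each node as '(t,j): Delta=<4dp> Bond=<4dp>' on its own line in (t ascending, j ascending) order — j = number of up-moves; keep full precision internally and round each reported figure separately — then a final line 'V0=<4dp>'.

(0,0): Delta=-0.6823 Bond=68.0807
V0=7.3601

No-arbitrage ⇒ martingale measure with p* = (R−d)/(u−d) = 0.7647.
At expiry t=1: V(1,0)=41.2900, V(1,1)=0.0000
(0,0): S=89.0000. Δ = (V_up−V_dn)/(S_up−S_dn) = (0.0000−41.2900)/(131.7200−71.2000) = -0.6823. V = [p*·0.0000 + (1−p*)·41.2900]/1.32 = 7.3601. B = V − Δ·S = 68.0807.
Root portfolio cost Δ·89+B reproduces V0=7.3601.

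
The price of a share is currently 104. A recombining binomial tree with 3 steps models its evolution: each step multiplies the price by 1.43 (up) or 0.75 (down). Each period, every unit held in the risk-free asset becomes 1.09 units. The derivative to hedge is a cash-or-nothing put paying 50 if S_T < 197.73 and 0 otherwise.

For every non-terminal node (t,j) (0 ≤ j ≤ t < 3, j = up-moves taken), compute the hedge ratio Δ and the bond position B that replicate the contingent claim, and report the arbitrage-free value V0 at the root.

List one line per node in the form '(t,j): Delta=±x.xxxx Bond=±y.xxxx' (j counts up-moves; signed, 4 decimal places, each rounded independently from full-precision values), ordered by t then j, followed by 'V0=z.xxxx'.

The replicating-portfolio and risk-neutral prices coincide; use p* = (1.09−0.75)/(1.43−0.75) = 0.5000 for the latter.
Terminal values V(3,·): V(3,0)=50.0000, V(3,1)=50.0000, V(3,2)=50.0000, V(3,3)=0.0000
(2,0): S=58.5000. Δ = (V_up−V_dn)/(S_up−S_dn) = (50.0000−50.0000)/(83.6550−43.8750) = 0.0000. V = [p*·50.0000 + (1−p*)·50.0000]/1.09 = 45.8716. B = V − Δ·S = 45.8716.
(2,1): S=111.5400. Δ = (V_up−V_dn)/(S_up−S_dn) = (50.0000−50.0000)/(159.5022−83.6550) = 0.0000. V = [p*·50.0000 + (1−p*)·50.0000]/1.09 = 45.8716. B = V − Δ·S = 45.8716.
(2,2): S=212.6696. Δ = (V_up−V_dn)/(S_up−S_dn) = (0.0000−50.0000)/(304.1175−159.5022) = -0.3457. V = [p*·0.0000 + (1−p*)·50.0000]/1.09 = 22.9358. B = V − Δ·S = 96.4652.
(1,0): S=78.0000. Δ = (V_up−V_dn)/(S_up−S_dn) = (45.8716−45.8716)/(111.5400−58.5000) = 0.0000. V = [p*·45.8716 + (1−p*)·45.8716]/1.09 = 42.0840. B = V − Δ·S = 42.0840.
(1,1): S=148.7200. Δ = (V_up−V_dn)/(S_up−S_dn) = (22.9358−45.8716)/(212.6696−111.5400) = -0.2268. V = [p*·22.9358 + (1−p*)·45.8716]/1.09 = 31.5630. B = V − Δ·S = 65.2921.
(0,0): S=104.0000. Δ = (V_up−V_dn)/(S_up−S_dn) = (31.5630−42.0840)/(148.7200−78.0000) = -0.1488. V = [p*·31.5630 + (1−p*)·42.0840]/1.09 = 33.7830. B = V − Δ·S = 49.2551.
The time-0 hedge costs 33.7830, which is the no-arbitrage price.

(0,0): Delta=-0.1488 Bond=49.2551
(1,0): Delta=0.0000 Bond=42.0840
(1,1): Delta=-0.2268 Bond=65.2921
(2,0): Delta=0.0000 Bond=45.8716
(2,1): Delta=0.0000 Bond=45.8716
(2,2): Delta=-0.3457 Bond=96.4652
V0=33.7830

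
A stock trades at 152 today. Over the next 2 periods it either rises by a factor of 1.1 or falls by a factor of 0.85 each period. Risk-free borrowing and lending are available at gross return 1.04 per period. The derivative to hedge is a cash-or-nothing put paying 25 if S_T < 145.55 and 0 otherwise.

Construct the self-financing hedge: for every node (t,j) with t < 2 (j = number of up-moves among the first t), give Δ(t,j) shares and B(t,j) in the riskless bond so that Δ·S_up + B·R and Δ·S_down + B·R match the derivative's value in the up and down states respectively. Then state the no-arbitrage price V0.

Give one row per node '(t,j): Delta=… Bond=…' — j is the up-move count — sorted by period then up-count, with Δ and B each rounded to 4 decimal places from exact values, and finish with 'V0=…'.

The replicating-portfolio and risk-neutral prices coincide; use p* = (1.04−0.85)/(1.1−0.85) = 0.7600 for the latter.
Terminal payoffs: V(2,0)=25.0000, V(2,1)=25.0000, V(2,2)=0.0000
(1,0): S=129.2000. Δ = (V_up−V_dn)/(S_up−S_dn) = (25.0000−25.0000)/(142.1200−109.8200) = 0.0000. V = [p*·25.0000 + (1−p*)·25.0000]/1.04 = 24.0385. B = V − Δ·S = 24.0385.
(1,1): S=167.2000. Δ = (V_up−V_dn)/(S_up−S_dn) = (0.0000−25.0000)/(183.9200−142.1200) = -0.5981. V = [p*·0.0000 + (1−p*)·25.0000]/1.04 = 5.7692. B = V − Δ·S = 105.7692.
(0,0): S=152.0000. Δ = (V_up−V_dn)/(S_up−S_dn) = (5.7692−24.0385)/(167.2000−129.2000) = -0.4808. V = [p*·5.7692 + (1−p*)·24.0385]/1.04 = 9.7633. B = V − Δ·S = 82.8402.
Root portfolio cost Δ·152+B reproduces V0=9.7633.

(0,0): Delta=-0.4808 Bond=82.8402
(1,0): Delta=0.0000 Bond=24.0385
(1,1): Delta=-0.5981 Bond=105.7692
V0=9.7633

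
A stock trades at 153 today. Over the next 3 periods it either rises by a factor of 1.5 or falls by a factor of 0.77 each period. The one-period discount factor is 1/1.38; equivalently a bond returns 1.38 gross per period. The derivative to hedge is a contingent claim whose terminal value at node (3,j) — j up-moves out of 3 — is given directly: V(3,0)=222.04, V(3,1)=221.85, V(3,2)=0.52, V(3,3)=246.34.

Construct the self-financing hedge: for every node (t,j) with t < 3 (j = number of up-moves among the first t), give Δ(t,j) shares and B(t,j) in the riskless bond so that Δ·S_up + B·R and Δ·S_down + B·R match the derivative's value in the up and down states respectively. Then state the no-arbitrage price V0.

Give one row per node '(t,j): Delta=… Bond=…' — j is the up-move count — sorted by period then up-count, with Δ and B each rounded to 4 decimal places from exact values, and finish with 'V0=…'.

(0,0): Delta=0.5211 Bond=-18.8725
(1,0): Delta=-1.5586 Bond=218.9641
(1,1): Delta=0.7311 Bond=-74.2423
(2,0): Delta=-0.0029 Bond=161.0438
(2,1): Delta=-1.7157 Bond=329.9331
(2,2): Delta=0.9782 Bond=-187.5142
V0=60.8531

No-arbitrage ⇒ martingale measure with p* = (R−d)/(u−d) = 0.8356.
Terminal values V(3,·): V(3,0)=222.0400, V(3,1)=221.8500, V(3,2)=0.5200, V(3,3)=246.3400
Node (2,0) S=90.7137: V=(p*·221.8500+(1−p*)·222.0400)/1.38=160.7835; Δ=(221.8500−222.0400)/(136.0705−69.8495)=-0.0029; B=V−Δ·S=161.0438
Node (2,1) S=176.7150: V=(p*·0.5200+(1−p*)·221.8500)/1.38=26.7413; Δ=(0.5200−221.8500)/(265.0725−136.0705)=-1.7157; B=V−Δ·S=329.9331
Node (2,2) S=344.2500: V=(p*·246.3400+(1−p*)·0.5200)/1.38=149.2255; Δ=(246.3400−0.5200)/(516.3750−265.0725)=0.9782; B=V−Δ·S=-187.5142
Node (1,0) S=117.8100: V=(p*·26.7413+(1−p*)·160.7835)/1.38=35.3447; Δ=(26.7413−160.7835)/(176.7150−90.7137)=-1.5586; B=V−Δ·S=218.9641
Node (1,1) S=229.5000: V=(p*·149.2255+(1−p*)·26.7413)/1.38=93.5443; Δ=(149.2255−26.7413)/(344.2500−176.7150)=0.7311; B=V−Δ·S=-74.2423
Node (0,0) S=153.0000: V=(p*·93.5443+(1−p*)·35.3447)/1.38=60.8531; Δ=(93.5443−35.3447)/(229.5000−117.8100)=0.5211; B=V−Δ·S=-18.8725
The time-0 hedge costs 60.8531, which is the no-arbitrage price.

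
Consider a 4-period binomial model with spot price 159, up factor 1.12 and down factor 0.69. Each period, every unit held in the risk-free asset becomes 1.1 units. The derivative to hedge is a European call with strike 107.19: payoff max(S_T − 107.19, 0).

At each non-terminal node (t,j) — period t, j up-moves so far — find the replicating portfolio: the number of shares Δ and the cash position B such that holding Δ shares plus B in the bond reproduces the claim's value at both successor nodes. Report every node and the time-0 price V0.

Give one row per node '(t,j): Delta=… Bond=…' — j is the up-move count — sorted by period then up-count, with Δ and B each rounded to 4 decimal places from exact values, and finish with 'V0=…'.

(0,0): Delta=0.9804 Bond=-69.9913
(1,0): Delta=0.7477 Bond=-51.4540
(1,1): Delta=0.9874 Bond=-78.2361
(2,0): Delta=0.0000 Bond=0.0000
(2,1): Delta=0.7702 Bond=-59.3604
(2,2): Delta=0.9940 Bond=-87.3621
(3,0): Delta=0.0000 Bond=0.0000
(3,1): Delta=0.0000 Bond=0.0000
(3,2): Delta=0.7933 Bond=-68.4816
(3,3): Delta=1.0000 Bond=-97.4455
V0=85.8994

Since d<R<u, set p* = (R−d)/(u−d) = 0.9535; price each node as the discounted p*-expectation of its children.
Terminal payoffs: V(4,0)=0.0000, V(4,1)=0.0000, V(4,2)=0.0000, V(4,3)=46.9447, V(4,4)=142.9996
(3,0): S=52.2329. Δ = (V_up−V_dn)/(S_up−S_dn) = (0.0000−0.0000)/(58.5009−36.0407) = 0.0000. V = [p*·0.0000 + (1−p*)·0.0000]/1.1 = 0.0000. B = V − Δ·S = 0.0000.
(3,1): S=84.7839. Δ = (V_up−V_dn)/(S_up−S_dn) = (0.0000−0.0000)/(94.9580−58.5009) = 0.0000. V = [p*·0.0000 + (1−p*)·0.0000]/1.1 = 0.0000. B = V − Δ·S = 0.0000.
(3,2): S=137.6202. Δ = (V_up−V_dn)/(S_up−S_dn) = (46.9447−0.0000)/(154.1347−94.9580) = 0.7933. V = [p*·46.9447 + (1−p*)·0.0000]/1.1 = 40.6920. B = V − Δ·S = -68.4816.
(3,3): S=223.3836. Δ = (V_up−V_dn)/(S_up−S_dn) = (142.9996−46.9447)/(250.1896−154.1347) = 1.0000. V = [p*·142.9996 + (1−p*)·46.9447]/1.1 = 125.9381. B = V − Δ·S = -97.4455.
(2,0): S=75.6999. Δ = (V_up−V_dn)/(S_up−S_dn) = (0.0000−0.0000)/(84.7839−52.2329) = 0.0000. V = [p*·0.0000 + (1−p*)·0.0000]/1.1 = 0.0000. B = V − Δ·S = 0.0000.
(2,1): S=122.8752. Δ = (V_up−V_dn)/(S_up−S_dn) = (40.6920−0.0000)/(137.6202−84.7839) = 0.7702. V = [p*·40.6920 + (1−p*)·0.0000]/1.1 = 35.2721. B = V − Δ·S = -59.3604.
(2,2): S=199.4496. Δ = (V_up−V_dn)/(S_up−S_dn) = (125.9381−40.6920)/(223.3836−137.6202) = 0.9940. V = [p*·125.9381 + (1−p*)·40.6920]/1.1 = 110.8847. B = V − Δ·S = -87.3621.
(1,0): S=109.7100. Δ = (V_up−V_dn)/(S_up−S_dn) = (35.2721−0.0000)/(122.8752−75.6999) = 0.7477. V = [p*·35.2721 + (1−p*)·0.0000]/1.1 = 30.5741. B = V − Δ·S = -51.4540.
(1,1): S=178.0800. Δ = (V_up−V_dn)/(S_up−S_dn) = (110.8847−35.2721)/(199.4496−122.8752) = 0.9874. V = [p*·110.8847 + (1−p*)·35.2721]/1.1 = 97.6071. B = V − Δ·S = -78.2361.
(0,0): S=159.0000. Δ = (V_up−V_dn)/(S_up−S_dn) = (97.6071−30.5741)/(178.0800−109.7100) = 0.9804. V = [p*·97.6071 + (1−p*)·30.5741]/1.1 = 85.8994. B = V − Δ·S = -69.9913.
Check: Δ(0,0)·S0 + B(0,0) = 85.8994 = V0.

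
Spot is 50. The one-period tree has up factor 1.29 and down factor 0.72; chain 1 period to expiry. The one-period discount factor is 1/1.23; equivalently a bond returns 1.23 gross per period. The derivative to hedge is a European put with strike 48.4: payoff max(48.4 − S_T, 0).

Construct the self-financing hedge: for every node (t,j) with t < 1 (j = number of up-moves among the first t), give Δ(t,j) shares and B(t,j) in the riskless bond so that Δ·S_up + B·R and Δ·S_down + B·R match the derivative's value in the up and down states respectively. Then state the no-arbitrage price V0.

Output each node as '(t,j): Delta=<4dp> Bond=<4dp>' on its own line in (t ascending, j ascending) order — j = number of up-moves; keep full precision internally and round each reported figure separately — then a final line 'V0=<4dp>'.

The replicating-portfolio and risk-neutral prices coincide; use p* = (1.23−0.72)/(1.29−0.72) = 0.8947 for the latter.
At expiry t=1: V(1,0)=12.4000, V(1,1)=0.0000
(0,0): S=50.0000. Δ = (V_up−V_dn)/(S_up−S_dn) = (0.0000−12.4000)/(64.5000−36.0000) = -0.4351. V = [p*·0.0000 + (1−p*)·12.4000]/1.23 = 1.0612. B = V − Δ·S = 22.8156.
Check: Δ(0,0)·S0 + B(0,0) = 1.0612 = V0.

(0,0): Delta=-0.4351 Bond=22.8156
V0=1.0612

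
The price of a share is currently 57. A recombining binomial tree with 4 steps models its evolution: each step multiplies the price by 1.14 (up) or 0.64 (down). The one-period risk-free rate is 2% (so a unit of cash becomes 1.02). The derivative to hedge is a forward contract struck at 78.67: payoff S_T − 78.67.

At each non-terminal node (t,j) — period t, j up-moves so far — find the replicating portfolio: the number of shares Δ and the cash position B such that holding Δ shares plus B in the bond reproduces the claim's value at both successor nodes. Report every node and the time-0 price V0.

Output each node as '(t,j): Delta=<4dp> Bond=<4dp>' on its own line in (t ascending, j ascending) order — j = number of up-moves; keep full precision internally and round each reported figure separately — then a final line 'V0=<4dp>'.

Under the risk-neutral measure, an up-move has probability p* = (R−d)/(u−d) = 0.7600 and values discount at R = 1.02.
Terminal payoffs: V(4,0)=-69.1070, V(4,1)=-61.6359, V(4,2)=-48.3280, V(4,3)=-24.6233, V(4,4)=17.6007
Node (3,0) S=14.9422: V=(p*·-61.6359+(1−p*)·-69.1070)/1.02=-62.1852; Δ=(-61.6359−-69.1070)/(17.0341−9.5630)=1.0000; B=V−Δ·S=-77.1275
Node (3,1) S=26.6158: V=(p*·-48.3280+(1−p*)·-61.6359)/1.02=-50.5116; Δ=(-48.3280−-61.6359)/(30.3420−17.0341)=1.0000; B=V−Δ·S=-77.1275
Node (3,2) S=47.4094: V=(p*·-24.6233+(1−p*)·-48.3280)/1.02=-29.7180; Δ=(-24.6233−-48.3280)/(54.0467−30.3420)=1.0000; B=V−Δ·S=-77.1275
Node (3,3) S=84.4480: V=(p*·17.6007+(1−p*)·-24.6233)/1.02=7.3206; Δ=(17.6007−-24.6233)/(96.2707−54.0467)=1.0000; B=V−Δ·S=-77.1275
Node (2,0) S=23.3472: V=(p*·-50.5116+(1−p*)·-62.1852)/1.02=-52.2679; Δ=(-50.5116−-62.1852)/(26.6158−14.9422)=1.0000; B=V−Δ·S=-75.6151
Node (2,1) S=41.5872: V=(p*·-29.7180+(1−p*)·-50.5116)/1.02=-34.0279; Δ=(-29.7180−-50.5116)/(47.4094−26.6158)=1.0000; B=V−Δ·S=-75.6151
Node (2,2) S=74.0772: V=(p*·7.3206+(1−p*)·-29.7180)/1.02=-1.5379; Δ=(7.3206−-29.7180)/(84.4480−47.4094)=1.0000; B=V−Δ·S=-75.6151
Node (1,0) S=36.4800: V=(p*·-34.0279+(1−p*)·-52.2679)/1.02=-37.6525; Δ=(-34.0279−-52.2679)/(41.5872−23.3472)=1.0000; B=V−Δ·S=-74.1325
Node (1,1) S=64.9800: V=(p*·-1.5379+(1−p*)·-34.0279)/1.02=-9.1525; Δ=(-1.5379−-34.0279)/(74.0772−41.5872)=1.0000; B=V−Δ·S=-74.1325
Node (0,0) S=57.0000: V=(p*·-9.1525+(1−p*)·-37.6525)/1.02=-15.6789; Δ=(-9.1525−-37.6525)/(64.9800−36.4800)=1.0000; B=V−Δ·S=-72.6789
Check: Δ(0,0)·S0 + B(0,0) = -15.6789 = V0.

(0,0): Delta=1.0000 Bond=-72.6789
(1,0): Delta=1.0000 Bond=-74.1325
(1,1): Delta=1.0000 Bond=-74.1325
(2,0): Delta=1.0000 Bond=-75.6151
(2,1): Delta=1.0000 Bond=-75.6151
(2,2): Delta=1.0000 Bond=-75.6151
(3,0): Delta=1.0000 Bond=-77.1275
(3,1): Delta=1.0000 Bond=-77.1275
(3,2): Delta=1.0000 Bond=-77.1275
(3,3): Delta=1.0000 Bond=-77.1275
V0=-15.6789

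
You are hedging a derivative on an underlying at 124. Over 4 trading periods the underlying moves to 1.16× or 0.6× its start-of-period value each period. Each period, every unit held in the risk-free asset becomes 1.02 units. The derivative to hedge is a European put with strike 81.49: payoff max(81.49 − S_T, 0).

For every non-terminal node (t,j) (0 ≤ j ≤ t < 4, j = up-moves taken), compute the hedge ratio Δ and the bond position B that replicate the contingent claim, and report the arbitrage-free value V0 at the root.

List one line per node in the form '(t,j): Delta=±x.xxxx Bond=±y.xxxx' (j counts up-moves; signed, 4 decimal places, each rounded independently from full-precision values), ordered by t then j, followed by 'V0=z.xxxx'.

(0,0): Delta=-0.1812 Bond=29.0582
(1,0): Delta=-0.5505 Bond=57.1168
(1,1): Delta=-0.1175 Bond=20.4802
(2,0): Delta=-1.0000 Bond=78.3256
(2,1): Delta=-0.4730 Bond=51.5703
(2,2): Delta=-0.0562 Bond=10.6630
(3,0): Delta=-1.0000 Bond=79.8922
(3,1): Delta=-1.0000 Bond=79.8922
(3,2): Delta=-0.3821 Bond=43.5049
(3,3): Delta=0.0000 Bond=0.0000
V0=6.5942

No-arbitrage ⇒ martingale measure with p* = (R−d)/(u−d) = 0.7500.
Terminal values V(4,·): V(4,0)=65.4196, V(4,1)=50.4206, V(4,2)=21.4224, V(4,3)=0.0000, V(4,4)=0.0000
(3,0): S=26.7840. Δ = (V_up−V_dn)/(S_up−S_dn) = (50.4206−65.4196)/(31.0694−16.0704) = -1.0000. V = [p*·50.4206 + (1−p*)·65.4196]/1.02 = 53.1082. B = V − Δ·S = 79.8922.
(3,1): S=51.7824. Δ = (V_up−V_dn)/(S_up−S_dn) = (21.4224−50.4206)/(60.0676−31.0694) = -1.0000. V = [p*·21.4224 + (1−p*)·50.4206]/1.02 = 28.1098. B = V − Δ·S = 79.8922.
(3,2): S=100.1126. Δ = (V_up−V_dn)/(S_up−S_dn) = (0.0000−21.4224)/(116.1307−60.0676) = -0.3821. V = [p*·0.0000 + (1−p*)·21.4224]/1.02 = 5.2506. B = V − Δ·S = 43.5049.
(3,3): S=193.5511. Δ = (V_up−V_dn)/(S_up−S_dn) = (0.0000−0.0000)/(224.5193−116.1307) = 0.0000. V = [p*·0.0000 + (1−p*)·0.0000]/1.02 = 0.0000. B = V − Δ·S = 0.0000.
(2,0): S=44.6400. Δ = (V_up−V_dn)/(S_up−S_dn) = (28.1098−53.1082)/(51.7824−26.7840) = -1.0000. V = [p*·28.1098 + (1−p*)·53.1082]/1.02 = 33.6856. B = V − Δ·S = 78.3256.
(2,1): S=86.3040. Δ = (V_up−V_dn)/(S_up−S_dn) = (5.2506−28.1098)/(100.1126−51.7824) = -0.4730. V = [p*·5.2506 + (1−p*)·28.1098]/1.02 = 10.7504. B = V − Δ·S = 51.5703.
(2,2): S=166.8544. Δ = (V_up−V_dn)/(S_up−S_dn) = (0.0000−5.2506)/(193.5511−100.1126) = -0.0562. V = [p*·0.0000 + (1−p*)·5.2506]/1.02 = 1.2869. B = V − Δ·S = 10.6630.
(1,0): S=74.4000. Δ = (V_up−V_dn)/(S_up−S_dn) = (10.7504−33.6856)/(86.3040−44.6400) = -0.5505. V = [p*·10.7504 + (1−p*)·33.6856]/1.02 = 16.1610. B = V − Δ·S = 57.1168.
(1,1): S=143.8400. Δ = (V_up−V_dn)/(S_up−S_dn) = (1.2869−10.7504)/(166.8544−86.3040) = -0.1175. V = [p*·1.2869 + (1−p*)·10.7504]/1.02 = 3.5812. B = V − Δ·S = 20.4802.
(0,0): S=124.0000. Δ = (V_up−V_dn)/(S_up−S_dn) = (3.5812−16.1610)/(143.8400−74.4000) = -0.1812. V = [p*·3.5812 + (1−p*)·16.1610]/1.02 = 6.5942. B = V − Δ·S = 29.0582.
Check: Δ(0,0)·S0 + B(0,0) = 6.5942 = V0.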